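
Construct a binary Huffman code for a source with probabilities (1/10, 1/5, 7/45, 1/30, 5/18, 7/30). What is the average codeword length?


Huffman construction (repeatedly merge the two least-probable nodes; each merge adds 1 bit to every symbol beneath it): 1/30 + 1/10 = 2/15; 2/15 + 7/45 = 13/45; 1/5 + 7/30 = 13/30; 5/18 + 13/45 = 17/30; 13/30 + 17/30 = 1. Resulting codeword lengths (in the order the probabilities were given): (4, 2, 3, 4, 2, 2). L_avg = sum(p_i * l_i) = 1/10*4 + 1/5*2 + 7/45*3 + 1/30*4 + 5/18*2 + 7/30*2 = 109/45 = 2.4222

2.4222 bits


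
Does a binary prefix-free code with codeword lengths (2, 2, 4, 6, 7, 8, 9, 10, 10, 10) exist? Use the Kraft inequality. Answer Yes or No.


Kraft sum = sum(2^(-l_i)) = 0.5947, need <= 1. Result: satisfied (a binary prefix-free code with these lengths exists)

Yes


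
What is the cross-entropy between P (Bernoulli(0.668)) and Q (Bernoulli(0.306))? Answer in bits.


H(P,Q) = -p*log2(q) - (1-p)*log2(1-q). -0.668*log2(0.306) = 1.141209; -0.332*log2(0.694) = 0.174961. H(P,Q) = 1.141209 + 0.174961 = 1.3162

1.3162 bits


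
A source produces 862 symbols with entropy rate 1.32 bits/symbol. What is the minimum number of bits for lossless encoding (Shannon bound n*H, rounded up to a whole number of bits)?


Minimum bits >= n * H = 862 * 1.32 = 1137.84, rounded up to a whole number of bits = 1138

1138 bits


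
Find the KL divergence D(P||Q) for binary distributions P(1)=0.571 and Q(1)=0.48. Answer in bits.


KL = p*log2(p/q) + (1-p)*log2((1-p)/(1-q)) = 0.571*log2(0.571/0.48) + 0.429*log2(0.429/0.52) = 0.0239

0.0239 bits


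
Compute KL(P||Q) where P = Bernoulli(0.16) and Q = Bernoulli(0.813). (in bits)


KL = p*log2(p/q) + (1-p)*log2((1-p)/(1-q)) = 0.16*log2(0.16/0.813) + 0.84*log2(0.84/0.187) = 1.4453

1.4453 bits


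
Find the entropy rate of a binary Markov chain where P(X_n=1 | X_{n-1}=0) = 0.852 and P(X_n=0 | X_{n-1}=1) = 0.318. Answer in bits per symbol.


Stationary distribution: pi_0 = p10/(p01+p10) = 0.2718, pi_1 = 0.7282. Entropy rate H' = pi_0*H(p01) + pi_1*H(p10) = 0.2718*0.6048 + 0.7282*0.9022 = 0.8214

0.8214 bits/symbol


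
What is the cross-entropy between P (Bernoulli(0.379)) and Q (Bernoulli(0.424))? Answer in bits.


H(P,Q) = -p*log2(q) - (1-p)*log2(1-q). -0.379*log2(0.424) = 0.469150; -0.621*log2(0.576) = 0.494229. H(P,Q) = 0.469150 + 0.494229 = 0.9634

0.9634 bits


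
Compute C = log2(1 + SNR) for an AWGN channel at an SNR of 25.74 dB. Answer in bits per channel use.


SNR_linear = 10^(25.74/10) = 374.973; C = log2(1 + SNR_linear) = log2(1 + 374.973) = 8.5545

8.5545 bits/channel use


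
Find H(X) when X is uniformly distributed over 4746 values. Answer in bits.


H = log2(n) = log2(4746) = 12.2125

12.2125 bits


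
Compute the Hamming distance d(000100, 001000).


Count differing positions: . . ^ ^ . . = 2 differences

2


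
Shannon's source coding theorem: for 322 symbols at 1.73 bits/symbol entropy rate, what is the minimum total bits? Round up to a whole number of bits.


Minimum bits >= n * H = 322 * 1.73 = 557.06, rounded up to a whole number of bits = 558

558 bits


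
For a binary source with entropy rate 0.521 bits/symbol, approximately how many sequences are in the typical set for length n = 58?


log2|A_typical| = nH = 58 * 0.521 = 30.218, so |A_typical| ~ 2^30.218 = 1.249e+09

1.249e+09


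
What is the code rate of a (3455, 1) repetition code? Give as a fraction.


Rate = k/n = 1/3455

1/3455


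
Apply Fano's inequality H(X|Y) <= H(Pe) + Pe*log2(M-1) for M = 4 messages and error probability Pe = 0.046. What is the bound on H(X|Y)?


H(Pe) = -Pe*log2(Pe) - (1-Pe)*log2(1-Pe) = -0.046*log2(0.046) - 0.954*log2(0.954) = 0.204342 + 0.064814 = 0.2692. Pe*log2(M-1) = 0.046*log2(3) = 0.072908. Bound = H(Pe) + Pe*log2(M-1) = 0.204342 + 0.064814 + 0.072908 = 0.3421

0.3421 bits


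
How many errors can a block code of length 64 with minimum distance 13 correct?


Correction capability = floor((d-1)/2) = floor((13-1)/2) = 6

6 errors


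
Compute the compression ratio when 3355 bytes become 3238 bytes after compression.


Ratio = original / compressed = 3355 / 3238 = 1.0361

1.0361


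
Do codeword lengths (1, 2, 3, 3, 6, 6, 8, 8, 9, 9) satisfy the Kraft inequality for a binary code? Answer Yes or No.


Kraft sum = sum(2^(-l_i)) = 1.043, need <= 1. Result: violated (a binary prefix-free code with these lengths cannot exist)

No


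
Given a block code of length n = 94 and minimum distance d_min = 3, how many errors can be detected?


Detection capability = d_min - 1 = 3 - 1 = 2

2 errors


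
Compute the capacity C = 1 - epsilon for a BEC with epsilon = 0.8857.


C = 1 - epsilon = 1 - 0.8857 = 0.1143

0.1143 bits


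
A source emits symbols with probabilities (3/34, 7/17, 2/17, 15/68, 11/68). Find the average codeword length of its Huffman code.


Huffman construction (repeatedly merge the two least-probable nodes; each merge adds 1 bit to every symbol beneath it): 3/34 + 2/17 = 7/34; 11/68 + 7/34 = 25/68; 15/68 + 25/68 = 10/17; 7/17 + 10/17 = 1. Resulting codeword lengths (in the order the probabilities were given): (4, 1, 4, 2, 3). L_avg = sum(p_i * l_i) = 3/34*4 + 7/17*1 + 2/17*4 + 15/68*2 + 11/68*3 = 147/68 = 2.1618

2.1618 bits


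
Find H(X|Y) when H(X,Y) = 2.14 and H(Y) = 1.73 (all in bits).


H(X|Y) = H(X,Y) - H(Y) = 2.14 - 1.73 = 0.41

0.41 bits


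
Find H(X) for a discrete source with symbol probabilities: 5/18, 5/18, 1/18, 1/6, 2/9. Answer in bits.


H = -sum(p_i * log2(p_i)). Terms: -(5/18)*log2(5/18) = 0.513332; -(5/18)*log2(5/18) = 0.513332; -(1/18)*log2(1/18) = 0.231663; -(1/6)*log2(1/6) = 0.430827; -(2/9)*log2(2/9) = 0.482206. H = 0.513332 + 0.513332 + 0.231663 + 0.430827 + 0.482206 = 2.1714

2.1714 bits


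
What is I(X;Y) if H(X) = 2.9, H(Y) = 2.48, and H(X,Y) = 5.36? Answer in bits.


I(X;Y) = H(X) + H(Y) - H(X,Y) = 2.9 + 2.48 - 5.36 = 0.02

0.02 bits


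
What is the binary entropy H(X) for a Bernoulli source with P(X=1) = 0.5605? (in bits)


H = -p*log2(p) - (1-p)*log2(1-p). -0.5605*log2(0.5605) = 0.468137; -0.4395*log2(0.4395) = 0.521276. H = 0.468137 + 0.521276 = 0.9894

0.9894 bits


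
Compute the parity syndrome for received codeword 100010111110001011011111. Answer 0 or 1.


Syndrome = XOR of all bits = 1 XOR 0 XOR 0 XOR 0 XOR 1 XOR 0 XOR 1 XOR 1 XOR 1 XOR 1 XOR 1 XOR 0 XOR 0 XOR 0 XOR 1 XOR 0 XOR 1 XOR 1 XOR 0 XOR 1 XOR 1 XOR 1 XOR 1 XOR 1 = 1

1


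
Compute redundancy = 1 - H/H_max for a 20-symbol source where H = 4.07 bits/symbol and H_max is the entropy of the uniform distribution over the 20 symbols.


H_max = log2(K) = log2(20) = 4.3219 bits/symbol. Redundancy = 1 - H/H_max = 1 - 4.07/4.3219 = 1 - 0.9417 = 0.0583

0.0583


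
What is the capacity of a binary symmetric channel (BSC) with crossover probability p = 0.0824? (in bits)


H(p) = -p*log2(p) - (1-p)*log2(1-p) = -0.0824*log2(0.0824) - 0.9176*log2(0.9176) = 0.296740 + 0.113840 = 0.4106. C = 1 - H(p) = 1 - 0.4106 = 0.5894

0.5894 bits


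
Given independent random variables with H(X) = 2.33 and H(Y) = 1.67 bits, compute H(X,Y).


For independent variables, H(X,Y) = H(X) + H(Y) = 2.33 + 1.67 = 4.0

4.0 bits


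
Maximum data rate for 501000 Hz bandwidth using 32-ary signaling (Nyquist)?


Rate = 2 * B * log2(M) = 2 * 501000 * 5.0 = 5010000.0

5010000.0 bps


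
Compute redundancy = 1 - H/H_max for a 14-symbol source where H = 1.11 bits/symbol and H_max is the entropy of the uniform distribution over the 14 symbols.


H_max = log2(K) = log2(14) = 3.8074 bits/symbol. Redundancy = 1 - H/H_max = 1 - 1.11/3.8074 = 1 - 0.2915 = 0.7085

0.7085


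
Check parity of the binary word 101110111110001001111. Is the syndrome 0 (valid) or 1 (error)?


Syndrome = XOR of all bits = 1 XOR 0 XOR 1 XOR 1 XOR 1 XOR 0 XOR 1 XOR 1 XOR 1 XOR 1 XOR 1 XOR 0 XOR 0 XOR 0 XOR 1 XOR 0 XOR 0 XOR 1 XOR 1 XOR 1 XOR 1 = 0

0


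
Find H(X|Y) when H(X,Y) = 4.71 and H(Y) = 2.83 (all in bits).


H(X|Y) = H(X,Y) - H(Y) = 4.71 - 2.83 = 1.88

1.88 bits


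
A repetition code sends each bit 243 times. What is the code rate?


Rate = k/n = 1/243

1/243


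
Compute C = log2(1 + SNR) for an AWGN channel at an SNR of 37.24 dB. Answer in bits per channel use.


SNR_linear = 10^(37.24/10) = 5296.6344; C = log2(1 + SNR_linear) = log2(1 + 5296.6344) = 12.3711

12.3711 bits/channel use


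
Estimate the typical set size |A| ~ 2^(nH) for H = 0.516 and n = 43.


log2|A_typical| = nH = 43 * 0.516 = 22.188, so |A_typical| ~ 2^22.188 = 4.778e+06

4.778e+06


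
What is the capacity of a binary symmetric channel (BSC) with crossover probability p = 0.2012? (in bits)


H(p) = -p*log2(p) - (1-p)*log2(1-p) = -0.2012*log2(0.2012) - 0.7988*log2(0.7988) = 0.465436 + 0.258886 = 0.7243. C = 1 - H(p) = 1 - 0.7243 = 0.2757

0.2757 bits


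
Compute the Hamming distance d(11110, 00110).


Count differing positions: ^ ^ . . . = 2 differences

2


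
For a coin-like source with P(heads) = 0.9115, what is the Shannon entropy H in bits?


H = -p*log2(p) - (1-p)*log2(1-p). -0.9115*log2(0.9115) = 0.121854; -0.0885*log2(0.0885) = 0.309589. H = 0.121854 + 0.309589 = 0.4314

0.4314 bits


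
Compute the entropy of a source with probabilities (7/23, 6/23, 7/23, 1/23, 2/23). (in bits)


H = -sum(p_i * log2(p_i)). Terms: -(7/23)*log2(7/23) = 0.522324; -(6/23)*log2(6/23) = 0.505722; -(7/23)*log2(7/23) = 0.522324; -(1/23)*log2(1/23) = 0.196677; -(2/23)*log2(2/23) = 0.306397. H = 0.522324 + 0.505722 + 0.522324 + 0.196677 + 0.306397 = 2.0534

2.0534 bits


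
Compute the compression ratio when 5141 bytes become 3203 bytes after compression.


Ratio = original / compressed = 5141 / 3203 = 1.6051

1.6051


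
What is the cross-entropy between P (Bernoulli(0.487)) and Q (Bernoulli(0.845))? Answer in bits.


H(P,Q) = -p*log2(q) - (1-p)*log2(1-q). -0.487*log2(0.845) = 0.118330; -0.513*log2(0.155) = 1.379796. H(P,Q) = 0.118330 + 1.379796 = 1.4981

1.4981 bits


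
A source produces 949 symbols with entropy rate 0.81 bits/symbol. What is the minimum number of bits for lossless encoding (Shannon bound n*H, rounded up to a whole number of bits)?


Minimum bits >= n * H = 949 * 0.81 = 768.69, rounded up to a whole number of bits = 769

769 bits


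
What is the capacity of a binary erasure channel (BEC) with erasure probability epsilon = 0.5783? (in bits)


C = 1 - epsilon = 1 - 0.5783 = 0.4217

0.4217 bits


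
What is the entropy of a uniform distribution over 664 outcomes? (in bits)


H = log2(n) = log2(664) = 9.375

9.375 bits


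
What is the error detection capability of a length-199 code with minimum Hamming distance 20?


Detection capability = d_min - 1 = 20 - 1 = 19

19 errors


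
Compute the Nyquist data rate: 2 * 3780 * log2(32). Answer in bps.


Rate = 2 * B * log2(M) = 2 * 3780 * 5.0 = 37800.0

37800.0 bps


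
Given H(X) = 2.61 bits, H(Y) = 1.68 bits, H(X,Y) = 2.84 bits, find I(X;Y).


I(X;Y) = H(X) + H(Y) - H(X,Y) = 2.61 + 1.68 - 2.84 = 1.45

1.45 bits


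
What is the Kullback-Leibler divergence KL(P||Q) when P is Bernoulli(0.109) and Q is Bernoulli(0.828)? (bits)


KL = p*log2(p/q) + (1-p)*log2((1-p)/(1-q)) = 0.109*log2(0.109/0.828) + 0.891*log2(0.891/0.172) = 1.7955

1.7955 bits


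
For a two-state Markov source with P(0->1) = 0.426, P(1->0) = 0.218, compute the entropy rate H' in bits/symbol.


Stationary distribution: pi_0 = p10/(p01+p10) = 0.3385, pi_1 = 0.6615. Entropy rate H' = pi_0*H(p01) + pi_1*H(p10) = 0.3385*0.9841 + 0.6615*0.7565 = 0.8336

0.8336 bits/symbol


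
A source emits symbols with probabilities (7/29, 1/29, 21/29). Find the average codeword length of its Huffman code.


Huffman construction (repeatedly merge the two least-probable nodes; each merge adds 1 bit to every symbol beneath it): 1/29 + 7/29 = 8/29; 8/29 + 21/29 = 1. Resulting codeword lengths (in the order the probabilities were given): (2, 2, 1). L_avg = sum(p_i * l_i) = 7/29*2 + 1/29*2 + 21/29*1 = 37/29 = 1.2759

1.2759 bits


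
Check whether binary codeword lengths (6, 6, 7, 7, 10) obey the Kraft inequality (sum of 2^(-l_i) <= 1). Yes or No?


Kraft sum = sum(2^(-l_i)) = 0.0479, need <= 1. Result: satisfied (a binary prefix-free code with these lengths exists)

Yes


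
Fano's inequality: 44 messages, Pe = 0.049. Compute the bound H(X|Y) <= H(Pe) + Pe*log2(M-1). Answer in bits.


H(Pe) = -Pe*log2(Pe) - (1-Pe)*log2(1-Pe) = -0.049*log2(0.049) - 0.951*log2(0.951) = 0.213203 + 0.068931 = 0.2821. Pe*log2(M-1) = 0.049*log2(43) = 0.265887. Bound = H(Pe) + Pe*log2(M-1) = 0.213203 + 0.068931 + 0.265887 = 0.548

0.548 bits


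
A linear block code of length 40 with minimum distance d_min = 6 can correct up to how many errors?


Correction capability = floor((d-1)/2) = floor((6-1)/2) = 2

2 errors


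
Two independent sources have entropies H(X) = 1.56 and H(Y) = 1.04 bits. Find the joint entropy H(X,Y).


For independent variables, H(X,Y) = H(X) + H(Y) = 1.56 + 1.04 = 2.6

2.6 bits


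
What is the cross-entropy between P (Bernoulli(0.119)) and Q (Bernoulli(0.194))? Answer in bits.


H(P,Q) = -p*log2(q) - (1-p)*log2(1-q). -0.119*log2(0.194) = 0.281539; -0.881*log2(0.806) = 0.274122. H(P,Q) = 0.281539 + 0.274122 = 0.5557

0.5557 bits


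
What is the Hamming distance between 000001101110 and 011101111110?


Count differing positions: . ^ ^ ^ . . . ^ . . . . = 4 differences

4


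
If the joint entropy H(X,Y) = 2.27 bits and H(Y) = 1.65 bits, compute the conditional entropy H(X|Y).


H(X|Y) = H(X,Y) - H(Y) = 2.27 - 1.65 = 0.62

0.62 bits


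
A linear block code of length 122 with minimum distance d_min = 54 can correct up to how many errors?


Correction capability = floor((d-1)/2) = floor((54-1)/2) = 26

26 errors


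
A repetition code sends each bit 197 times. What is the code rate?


Rate = k/n = 1/197

1/197


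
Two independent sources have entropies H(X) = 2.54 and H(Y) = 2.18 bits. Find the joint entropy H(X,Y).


For independent variables, H(X,Y) = H(X) + H(Y) = 2.54 + 2.18 = 4.72

4.72 bits


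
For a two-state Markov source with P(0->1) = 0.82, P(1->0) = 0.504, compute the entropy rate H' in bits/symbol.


Stationary distribution: pi_0 = p10/(p01+p10) = 0.3807, pi_1 = 0.6193. Entropy rate H' = pi_0*H(p01) + pi_1*H(p10) = 0.3807*0.6801 + 0.6193*1.0 = 0.8782

0.8782 bits/symbol


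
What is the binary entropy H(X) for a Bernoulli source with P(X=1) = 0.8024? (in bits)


H = -p*log2(p) - (1-p)*log2(1-p). -0.8024*log2(0.8024) = 0.254847; -0.1976*log2(0.1976) = 0.462255. H = 0.254847 + 0.462255 = 0.7171

0.7171 bits


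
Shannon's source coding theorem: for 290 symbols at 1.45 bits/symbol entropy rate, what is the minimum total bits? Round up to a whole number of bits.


Minimum bits >= n * H = 290 * 1.45 = 420.5, rounded up to a whole number of bits = 421

421 bits


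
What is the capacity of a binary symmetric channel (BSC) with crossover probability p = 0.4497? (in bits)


H(p) = -p*log2(p) - (1-p)*log2(1-p) = -0.4497*log2(0.4497) - 0.5503*log2(0.5503) = 0.518488 + 0.474199 = 0.9927. C = 1 - H(p) = 1 - 0.9927 = 0.0073

0.0073 bits


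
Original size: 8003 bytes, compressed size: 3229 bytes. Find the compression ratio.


Ratio = original / compressed = 8003 / 3229 = 2.4785

2.4785


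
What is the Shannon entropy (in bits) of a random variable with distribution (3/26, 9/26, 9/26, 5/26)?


H = -sum(p_i * log2(p_i)). Terms: -(3/26)*log2(3/26) = 0.359478; -(9/26)*log2(9/26) = 0.529794; -(9/26)*log2(9/26) = 0.529794; -(5/26)*log2(5/26) = 0.457406. H = 0.359478 + 0.529794 + 0.529794 + 0.457406 = 1.8765

1.8765 bits


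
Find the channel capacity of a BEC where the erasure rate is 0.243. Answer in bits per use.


C = 1 - epsilon = 1 - 0.243 = 0.757

0.757 bits


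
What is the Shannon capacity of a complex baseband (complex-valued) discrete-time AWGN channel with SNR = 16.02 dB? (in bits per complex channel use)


SNR_linear = 10^(16.02/10) = 39.9945; C = log2(1 + SNR_linear) = log2(1 + 39.9945) = 5.3574

5.3574 bits/channel use


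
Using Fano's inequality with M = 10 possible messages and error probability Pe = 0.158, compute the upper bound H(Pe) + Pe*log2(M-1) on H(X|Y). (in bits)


H(Pe) = -Pe*log2(Pe) - (1-Pe)*log2(1-Pe) = -0.158*log2(0.158) - 0.842*log2(0.842) = 0.420597 + 0.208907 = 0.6295. Pe*log2(M-1) = 0.158*log2(9) = 0.500848. Bound = H(Pe) + Pe*log2(M-1) = 0.420597 + 0.208907 + 0.500848 = 1.1304

1.1304 bits


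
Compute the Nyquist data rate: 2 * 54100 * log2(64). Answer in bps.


Rate = 2 * B * log2(M) = 2 * 54100 * 6.0 = 649200.0

649200.0 bps


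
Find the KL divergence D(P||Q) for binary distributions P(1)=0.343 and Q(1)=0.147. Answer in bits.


KL = p*log2(p/q) + (1-p)*log2((1-p)/(1-q)) = 0.343*log2(0.343/0.147) + 0.657*log2(0.657/0.853) = 0.1718

0.1718 bits


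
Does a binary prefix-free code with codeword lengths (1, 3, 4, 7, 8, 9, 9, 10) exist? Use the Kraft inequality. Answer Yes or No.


Kraft sum = sum(2^(-l_i)) = 0.7041, need <= 1. Result: satisfied (a binary prefix-free code with these lengths exists)

Yes


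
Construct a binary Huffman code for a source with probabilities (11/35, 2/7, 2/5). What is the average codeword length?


Huffman construction (repeatedly merge the two least-probable nodes; each merge adds 1 bit to every symbol beneath it): 2/7 + 11/35 = 3/5; 2/5 + 3/5 = 1. Resulting codeword lengths (in the order the probabilities were given): (2, 2, 1). L_avg = sum(p_i * l_i) = 11/35*2 + 2/7*2 + 2/5*1 = 8/5 = 1.6

1.6 bits


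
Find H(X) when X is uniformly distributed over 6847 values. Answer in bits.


H = log2(n) = log2(6847) = 12.7413

12.7413 bits


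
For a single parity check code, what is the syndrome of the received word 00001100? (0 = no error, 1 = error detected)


Syndrome = XOR of all bits = 0 XOR 0 XOR 0 XOR 0 XOR 1 XOR 1 XOR 0 XOR 0 = 0

0


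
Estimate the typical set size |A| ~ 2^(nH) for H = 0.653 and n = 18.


log2|A_typical| = nH = 18 * 0.653 = 11.754, so |A_typical| ~ 2^11.754 = 3.454e+03

3.454e+03


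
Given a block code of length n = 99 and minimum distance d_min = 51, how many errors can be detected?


Detection capability = d_min - 1 = 51 - 1 = 50

50 errors


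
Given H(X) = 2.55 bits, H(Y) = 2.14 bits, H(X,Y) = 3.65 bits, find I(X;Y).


I(X;Y) = H(X) + H(Y) - H(X,Y) = 2.55 + 2.14 - 3.65 = 1.04

1.04 bits


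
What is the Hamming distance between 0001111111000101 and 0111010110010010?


Count differing positions: . ^ ^ . ^ . ^ . . ^ . ^ . ^ ^ ^ = 9 differences

9


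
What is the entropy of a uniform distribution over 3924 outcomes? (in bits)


H = log2(n) = log2(3924) = 11.9381

11.9381 bits


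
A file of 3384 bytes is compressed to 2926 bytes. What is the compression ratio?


Ratio = original / compressed = 3384 / 2926 = 1.1565

1.1565


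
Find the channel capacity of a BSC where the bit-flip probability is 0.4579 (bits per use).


H(p) = -p*log2(p) - (1-p)*log2(1-p) = -0.4579*log2(0.4579) - 0.5421*log2(0.5421) = 0.516005 + 0.478874 = 0.9949. C = 1 - H(p) = 1 - 0.9949 = 0.0051

0.0051 bits


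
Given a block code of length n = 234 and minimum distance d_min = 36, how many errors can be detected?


Detection capability = d_min - 1 = 36 - 1 = 35

35 errors


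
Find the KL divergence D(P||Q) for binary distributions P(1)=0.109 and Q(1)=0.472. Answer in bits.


KL = p*log2(p/q) + (1-p)*log2((1-p)/(1-q)) = 0.109*log2(0.109/0.472) + 0.891*log2(0.891/0.528) = 0.4421

0.4421 bits


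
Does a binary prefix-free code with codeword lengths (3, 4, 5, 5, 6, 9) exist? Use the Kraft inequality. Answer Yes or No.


Kraft sum = sum(2^(-l_i)) = 0.2676, need <= 1. Result: satisfied (a binary prefix-free code with these lengths exists)

Yes


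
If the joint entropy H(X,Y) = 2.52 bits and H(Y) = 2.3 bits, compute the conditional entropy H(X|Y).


H(X|Y) = H(X,Y) - H(Y) = 2.52 - 2.3 = 0.22

0.22 bits


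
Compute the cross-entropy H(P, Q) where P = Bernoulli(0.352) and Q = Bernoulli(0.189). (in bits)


H(P,Q) = -p*log2(q) - (1-p)*log2(1-q). -0.352*log2(0.189) = 0.846047; -0.648*log2(0.811) = 0.195843. H(P,Q) = 0.846047 + 0.195843 = 1.0419

1.0419 bits


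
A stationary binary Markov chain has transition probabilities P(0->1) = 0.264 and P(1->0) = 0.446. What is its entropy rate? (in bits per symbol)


Stationary distribution: pi_0 = p10/(p01+p10) = 0.6282, pi_1 = 0.3718. Entropy rate H' = pi_0*H(p01) + pi_1*H(p10) = 0.6282*0.8327 + 0.3718*0.9916 = 0.8918

0.8918 bits/symbol


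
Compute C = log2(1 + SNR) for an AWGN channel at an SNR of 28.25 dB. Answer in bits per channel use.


SNR_linear = 10^(28.25/10) = 668.3439; C = log2(1 + SNR_linear) = log2(1 + 668.3439) = 9.3866

9.3866 bits/channel use


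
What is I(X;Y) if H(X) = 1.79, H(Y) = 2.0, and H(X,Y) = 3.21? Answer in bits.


I(X;Y) = H(X) + H(Y) - H(X,Y) = 1.79 + 2.0 - 3.21 = 0.58

0.58 bits


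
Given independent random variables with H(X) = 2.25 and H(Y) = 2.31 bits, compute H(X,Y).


For independent variables, H(X,Y) = H(X) + H(Y) = 2.25 + 2.31 = 4.56

4.56 bits


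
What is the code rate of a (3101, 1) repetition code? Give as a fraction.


Rate = k/n = 1/3101

1/3101


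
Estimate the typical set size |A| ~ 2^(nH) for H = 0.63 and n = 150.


log2|A_typical| = nH = 150 * 0.63 = 94.5, so |A_typical| ~ 2^94.5 = 2.801e+28

2.801e+28


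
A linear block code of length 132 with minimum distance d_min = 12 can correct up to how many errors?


Correction capability = floor((d-1)/2) = floor((12-1)/2) = 5

5 errors


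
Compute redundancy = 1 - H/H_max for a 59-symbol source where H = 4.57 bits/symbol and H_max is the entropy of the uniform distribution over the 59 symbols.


H_max = log2(K) = log2(59) = 5.8826 bits/symbol. Redundancy = 1 - H/H_max = 1 - 4.57/5.8826 = 1 - 0.7769 = 0.2231

0.2231


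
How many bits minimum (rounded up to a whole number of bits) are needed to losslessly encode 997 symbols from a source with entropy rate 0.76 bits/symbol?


Minimum bits >= n * H = 997 * 0.76 = 757.72, rounded up to a whole number of bits = 758

758 bits


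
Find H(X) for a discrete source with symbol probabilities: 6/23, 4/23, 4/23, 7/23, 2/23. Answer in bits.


H = -sum(p_i * log2(p_i)). Terms: -(6/23)*log2(6/23) = 0.505722; -(4/23)*log2(4/23) = 0.438880; -(4/23)*log2(4/23) = 0.438880; -(7/23)*log2(7/23) = 0.522324; -(2/23)*log2(2/23) = 0.306397. H = 0.505722 + 0.438880 + 0.438880 + 0.522324 + 0.306397 = 2.2122

2.2122 bits


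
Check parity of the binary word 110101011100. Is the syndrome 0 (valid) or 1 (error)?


Syndrome = XOR of all bits = 1 XOR 1 XOR 0 XOR 1 XOR 0 XOR 1 XOR 0 XOR 1 XOR 1 XOR 1 XOR 0 XOR 0 = 1

1


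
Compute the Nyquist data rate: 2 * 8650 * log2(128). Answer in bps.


Rate = 2 * B * log2(M) = 2 * 8650 * 7.0 = 121100.0

121100.0 bps


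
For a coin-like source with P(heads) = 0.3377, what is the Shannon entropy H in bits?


H = -p*log2(p) - (1-p)*log2(1-p). -0.3377*log2(0.3377) = 0.528901; -0.6623*log2(0.6623) = 0.393700. H = 0.528901 + 0.393700 = 0.9226

0.9226 bits


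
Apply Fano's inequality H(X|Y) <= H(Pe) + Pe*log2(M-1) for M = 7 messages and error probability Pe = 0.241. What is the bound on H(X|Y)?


H(Pe) = -Pe*log2(Pe) - (1-Pe)*log2(1-Pe) = -0.241*log2(0.241) - 0.759*log2(0.759) = 0.494748 + 0.301952 = 0.7967. Pe*log2(M-1) = 0.241*log2(6) = 0.622976. Bound = H(Pe) + Pe*log2(M-1) = 0.494748 + 0.301952 + 0.622976 = 1.4197

1.4197 bits


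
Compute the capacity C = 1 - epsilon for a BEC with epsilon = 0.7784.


C = 1 - epsilon = 1 - 0.7784 = 0.2216

0.2216 bits


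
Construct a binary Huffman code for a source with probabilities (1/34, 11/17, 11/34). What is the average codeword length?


Huffman construction (repeatedly merge the two least-probable nodes; each merge adds 1 bit to every symbol beneath it): 1/34 + 11/34 = 6/17; 6/17 + 11/17 = 1. Resulting codeword lengths (in the order the probabilities were given): (2, 1, 2). L_avg = sum(p_i * l_i) = 1/34*2 + 11/17*1 + 11/34*2 = 23/17 = 1.3529

1.3529 bits


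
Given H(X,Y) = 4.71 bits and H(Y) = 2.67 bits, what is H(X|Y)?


H(X|Y) = H(X,Y) - H(Y) = 4.71 - 2.67 = 2.04

2.04 bits


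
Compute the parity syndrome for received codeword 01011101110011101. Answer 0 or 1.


Syndrome = XOR of all bits = 0 XOR 1 XOR 0 XOR 1 XOR 1 XOR 1 XOR 0 XOR 1 XOR 1 XOR 1 XOR 0 XOR 0 XOR 1 XOR 1 XOR 1 XOR 0 XOR 1 = 1

1


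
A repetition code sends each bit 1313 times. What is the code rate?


Rate = k/n = 1/1313

1/1313


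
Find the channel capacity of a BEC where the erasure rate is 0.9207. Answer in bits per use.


C = 1 - epsilon = 1 - 0.9207 = 0.0793

0.0793 bits


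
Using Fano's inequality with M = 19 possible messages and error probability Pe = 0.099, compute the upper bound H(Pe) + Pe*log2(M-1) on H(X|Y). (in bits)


H(Pe) = -Pe*log2(Pe) - (1-Pe)*log2(1-Pe) = -0.099*log2(0.099) - 0.901*log2(0.901) = 0.330306 + 0.135511 = 0.4658. Pe*log2(M-1) = 0.099*log2(18) = 0.412823. Bound = H(Pe) + Pe*log2(M-1) = 0.330306 + 0.135511 + 0.412823 = 0.8786

0.8786 bits


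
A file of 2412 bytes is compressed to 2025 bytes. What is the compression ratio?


Ratio = original / compressed = 2412 / 2025 = 1.1911

1.1911


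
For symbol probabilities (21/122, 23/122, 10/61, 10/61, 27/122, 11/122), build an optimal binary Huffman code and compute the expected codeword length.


Huffman construction (repeatedly merge the two least-probable nodes; each merge adds 1 bit to every symbol beneath it): 11/122 + 10/61 = 31/122; 10/61 + 21/122 = 41/122; 23/122 + 27/122 = 25/61; 31/122 + 41/122 = 36/61; 25/61 + 36/61 = 1. Resulting codeword lengths (in the order the probabilities were given): (3, 2, 3, 3, 2, 3). L_avg = sum(p_i * l_i) = 21/122*3 + 23/122*2 + 10/61*3 + 10/61*3 + 27/122*2 + 11/122*3 = 158/61 = 2.5902

2.5902 bits


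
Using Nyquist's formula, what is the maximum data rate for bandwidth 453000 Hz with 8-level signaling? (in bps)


Rate = 2 * B * log2(M) = 2 * 453000 * 3.0 = 2718000.0

2718000.0 bps


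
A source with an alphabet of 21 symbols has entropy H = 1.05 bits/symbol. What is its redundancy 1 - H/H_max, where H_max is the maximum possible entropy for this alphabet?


H_max = log2(K) = log2(21) = 4.3923 bits/symbol. Redundancy = 1 - H/H_max = 1 - 1.05/4.3923 = 1 - 0.2391 = 0.7609

0.7609


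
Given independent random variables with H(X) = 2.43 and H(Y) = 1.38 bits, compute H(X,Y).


For independent variables, H(X,Y) = H(X) + H(Y) = 2.43 + 1.38 = 3.81

3.81 bits


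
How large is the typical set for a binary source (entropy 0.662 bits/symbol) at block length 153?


log2|A_typical| = nH = 153 * 0.662 = 101.286, so |A_typical| ~ 2^101.286 = 3.091e+30

3.091e+30


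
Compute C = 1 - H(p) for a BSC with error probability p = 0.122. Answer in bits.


H(p) = -p*log2(p) - (1-p)*log2(1-p) = -0.122*log2(0.122) - 0.878*log2(0.878) = 0.370276 + 0.164807 = 0.5351. C = 1 - H(p) = 1 - 0.5351 = 0.4649

0.4649 bits


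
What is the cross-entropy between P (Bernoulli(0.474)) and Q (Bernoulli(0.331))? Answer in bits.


H(P,Q) = -p*log2(q) - (1-p)*log2(1-q). -0.474*log2(0.331) = 0.756076; -0.526*log2(0.669) = 0.305039. H(P,Q) = 0.756076 + 0.305039 = 1.0611

1.0611 bits


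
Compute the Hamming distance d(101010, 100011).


Count differing positions: . . ^ . . ^ = 2 differences

2


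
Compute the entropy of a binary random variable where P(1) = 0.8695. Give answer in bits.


H = -p*log2(p) - (1-p)*log2(1-p). -0.8695*log2(0.8695) = 0.175415; -0.1305*log2(0.1305) = 0.383393. H = 0.175415 + 0.383393 = 0.5588

0.5588 bits


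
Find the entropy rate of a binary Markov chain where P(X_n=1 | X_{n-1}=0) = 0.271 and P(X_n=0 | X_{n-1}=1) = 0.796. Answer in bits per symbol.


Stationary distribution: pi_0 = p10/(p01+p10) = 0.746, pi_1 = 0.254. Entropy rate H' = pi_0*H(p01) + pi_1*H(p10) = 0.746*0.8429 + 0.254*0.7299 = 0.8142

0.8142 bits/symbol


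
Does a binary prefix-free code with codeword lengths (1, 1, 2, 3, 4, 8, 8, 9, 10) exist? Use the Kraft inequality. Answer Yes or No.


Kraft sum = sum(2^(-l_i)) = 1.4482, need <= 1. Result: violated (a binary prefix-free code with these lengths cannot exist)

No


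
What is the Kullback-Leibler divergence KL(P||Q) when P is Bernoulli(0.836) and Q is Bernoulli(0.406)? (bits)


KL = p*log2(p/q) + (1-p)*log2((1-p)/(1-q)) = 0.836*log2(0.836/0.406) + 0.164*log2(0.164/0.594) = 0.5666

0.5666 bits


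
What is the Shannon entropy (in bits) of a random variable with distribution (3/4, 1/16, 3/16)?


H = -sum(p_i * log2(p_i)). Terms: -(3/4)*log2(3/4) = 0.311278; -(1/16)*log2(1/16) = 0.250000; -(3/16)*log2(3/16) = 0.452820. H = 0.311278 + 0.250000 + 0.452820 = 1.0141

1.0141 bits


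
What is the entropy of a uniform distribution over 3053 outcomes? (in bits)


H = log2(n) = log2(3053) = 11.576

11.576 bits


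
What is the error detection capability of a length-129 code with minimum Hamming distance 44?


Detection capability = d_min - 1 = 44 - 1 = 43

43 errors


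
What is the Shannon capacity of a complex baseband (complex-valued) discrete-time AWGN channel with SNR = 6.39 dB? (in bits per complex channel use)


SNR_linear = 10^(6.39/10) = 4.3551; C = log2(1 + SNR_linear) = log2(1 + 4.3551) = 2.4209

2.4209 bits/channel use


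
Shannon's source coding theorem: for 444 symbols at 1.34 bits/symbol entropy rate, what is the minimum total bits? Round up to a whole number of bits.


Minimum bits >= n * H = 444 * 1.34 = 594.96, rounded up to a whole number of bits = 595

595 bits


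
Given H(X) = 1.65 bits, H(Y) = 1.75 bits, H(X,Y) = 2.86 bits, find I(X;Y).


I(X;Y) = H(X) + H(Y) - H(X,Y) = 1.65 + 1.75 - 2.86 = 0.54

0.54 bits


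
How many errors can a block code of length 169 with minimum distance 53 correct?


Correction capability = floor((d-1)/2) = floor((53-1)/2) = 26

26 errors


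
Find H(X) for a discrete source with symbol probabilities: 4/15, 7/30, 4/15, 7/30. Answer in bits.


H = -sum(p_i * log2(p_i)). Terms: -(4/15)*log2(4/15) = 0.508504; -(7/30)*log2(7/30) = 0.489892; -(4/15)*log2(4/15) = 0.508504; -(7/30)*log2(7/30) = 0.489892. H = 0.508504 + 0.489892 + 0.508504 + 0.489892 = 1.9968

1.9968 bits


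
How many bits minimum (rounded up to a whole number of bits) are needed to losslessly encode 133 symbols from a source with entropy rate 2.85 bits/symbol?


Minimum bits >= n * H = 133 * 2.85 = 379.05, rounded up to a whole number of bits = 380

380 bits


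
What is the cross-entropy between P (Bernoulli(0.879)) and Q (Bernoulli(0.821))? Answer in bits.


H(P,Q) = -p*log2(q) - (1-p)*log2(1-q). -0.879*log2(0.821) = 0.250116; -0.121*log2(0.179) = 0.300318. H(P,Q) = 0.250116 + 0.300318 = 0.5504

0.5504 bits


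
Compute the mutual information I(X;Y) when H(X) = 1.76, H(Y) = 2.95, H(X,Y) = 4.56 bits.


I(X;Y) = H(X) + H(Y) - H(X,Y) = 1.76 + 2.95 - 4.56 = 0.15

0.15 bits


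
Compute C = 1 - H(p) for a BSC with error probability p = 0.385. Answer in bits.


H(p) = -p*log2(p) - (1-p)*log2(1-p) = -0.385*log2(0.385) - 0.615*log2(0.615) = 0.530172 + 0.431325 = 0.9615. C = 1 - H(p) = 1 - 0.9615 = 0.0385

0.0385 bits


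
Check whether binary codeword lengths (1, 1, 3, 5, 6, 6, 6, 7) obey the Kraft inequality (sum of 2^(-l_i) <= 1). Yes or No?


Kraft sum = sum(2^(-l_i)) = 1.2109, need <= 1. Result: violated (a binary prefix-free code with these lengths cannot exist)

No


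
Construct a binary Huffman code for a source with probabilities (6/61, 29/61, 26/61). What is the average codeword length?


Huffman construction (repeatedly merge the two least-probable nodes; each merge adds 1 bit to every symbol beneath it): 6/61 + 26/61 = 32/61; 29/61 + 32/61 = 1. Resulting codeword lengths (in the order the probabilities were given): (2, 1, 2). L_avg = sum(p_i * l_i) = 6/61*2 + 29/61*1 + 26/61*2 = 93/61 = 1.5246

1.5246 bits


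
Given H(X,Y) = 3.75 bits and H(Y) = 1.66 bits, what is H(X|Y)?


H(X|Y) = H(X,Y) - H(Y) = 3.75 - 1.66 = 2.09

2.09 bits


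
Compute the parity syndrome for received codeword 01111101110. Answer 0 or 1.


Syndrome = XOR of all bits = 0 XOR 1 XOR 1 XOR 1 XOR 1 XOR 1 XOR 0 XOR 1 XOR 1 XOR 1 XOR 0 = 0

0


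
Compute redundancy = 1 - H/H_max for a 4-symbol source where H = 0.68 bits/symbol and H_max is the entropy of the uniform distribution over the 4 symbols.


H_max = log2(K) = log2(4) = 2.0 bits/symbol. Redundancy = 1 - H/H_max = 1 - 0.68/2.0 = 1 - 0.34 = 0.66

0.66


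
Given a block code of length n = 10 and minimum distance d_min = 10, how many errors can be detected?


Detection capability = d_min - 1 = 10 - 1 = 9

9 errors


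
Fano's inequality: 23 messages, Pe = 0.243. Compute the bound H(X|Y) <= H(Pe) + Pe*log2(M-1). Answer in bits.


H(Pe) = -Pe*log2(Pe) - (1-Pe)*log2(1-Pe) = -0.243*log2(0.243) - 0.757*log2(0.757) = 0.495956 + 0.304038 = 0.8. Pe*log2(M-1) = 0.243*log2(22) = 1.083642. Bound = H(Pe) + Pe*log2(M-1) = 0.495956 + 0.304038 + 1.083642 = 1.8836

1.8836 bits


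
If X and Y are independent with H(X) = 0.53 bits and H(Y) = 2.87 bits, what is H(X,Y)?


For independent variables, H(X,Y) = H(X) + H(Y) = 0.53 + 2.87 = 3.4

3.4 bits


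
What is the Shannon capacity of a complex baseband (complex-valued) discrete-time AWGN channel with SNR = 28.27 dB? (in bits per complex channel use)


SNR_linear = 10^(28.27/10) = 671.4289; C = log2(1 + SNR_linear) = log2(1 + 671.4289) = 9.3932

9.3932 bits/channel use


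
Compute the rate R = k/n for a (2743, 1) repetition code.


Rate = k/n = 1/2743

1/2743


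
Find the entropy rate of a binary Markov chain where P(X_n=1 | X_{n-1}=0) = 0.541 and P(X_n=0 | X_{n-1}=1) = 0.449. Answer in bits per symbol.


Stationary distribution: pi_0 = p10/(p01+p10) = 0.4535, pi_1 = 0.5465. Entropy rate H' = pi_0*H(p01) + pi_1*H(p10) = 0.4535*0.9951 + 0.5465*0.9925 = 0.9937

0.9937 bits/symbol


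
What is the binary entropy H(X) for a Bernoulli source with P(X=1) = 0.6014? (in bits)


H = -p*log2(p) - (1-p)*log2(1-p). -0.6014*log2(0.6014) = 0.441189; -0.3986*log2(0.3986) = 0.528937. H = 0.441189 + 0.528937 = 0.9701

0.9701 bits


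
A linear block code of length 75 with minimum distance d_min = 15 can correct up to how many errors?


Correction capability = floor((d-1)/2) = floor((15-1)/2) = 7

7 errors


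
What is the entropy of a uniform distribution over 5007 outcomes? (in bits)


H = log2(n) = log2(5007) = 12.2897

12.2897 bits


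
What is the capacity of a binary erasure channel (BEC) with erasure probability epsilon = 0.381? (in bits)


C = 1 - epsilon = 1 - 0.381 = 0.619

0.619 bits


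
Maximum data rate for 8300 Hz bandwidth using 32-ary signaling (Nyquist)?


Rate = 2 * B * log2(M) = 2 * 8300 * 5.0 = 83000.0

83000.0 bps


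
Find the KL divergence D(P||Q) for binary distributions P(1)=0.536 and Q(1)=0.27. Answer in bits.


KL = p*log2(p/q) + (1-p)*log2((1-p)/(1-q)) = 0.536*log2(0.536/0.27) + 0.464*log2(0.464/0.73) = 0.2269

0.2269 bits


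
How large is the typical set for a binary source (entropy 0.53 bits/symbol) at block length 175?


log2|A_typical| = nH = 175 * 0.53 = 92.75, so |A_typical| ~ 2^92.75 = 8.328e+27

8.328e+27


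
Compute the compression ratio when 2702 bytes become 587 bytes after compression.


Ratio = original / compressed = 2702 / 587 = 4.6031

4.6031


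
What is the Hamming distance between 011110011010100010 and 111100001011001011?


Count differing positions: ^ . . . ^ . . ^ . . . ^ ^ . ^ . . ^ = 7 differences

7


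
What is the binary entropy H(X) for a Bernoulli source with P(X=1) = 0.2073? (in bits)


H = -p*log2(p) - (1-p)*log2(1-p). -0.2073*log2(0.2073) = 0.470614; -0.7927*log2(0.7927) = 0.265676. H = 0.470614 + 0.265676 = 0.7363

0.7363 bits


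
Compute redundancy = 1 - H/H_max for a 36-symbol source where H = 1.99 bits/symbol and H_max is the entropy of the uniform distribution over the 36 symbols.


H_max = log2(K) = log2(36) = 5.1699 bits/symbol. Redundancy = 1 - H/H_max = 1 - 1.99/5.1699 = 1 - 0.3849 = 0.6151

0.6151


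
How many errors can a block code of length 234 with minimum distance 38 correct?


Correction capability = floor((d-1)/2) = floor((38-1)/2) = 18

18 errors


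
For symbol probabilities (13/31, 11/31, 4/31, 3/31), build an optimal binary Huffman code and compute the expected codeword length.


Huffman construction (repeatedly merge the two least-probable nodes; each merge adds 1 bit to every symbol beneath it): 3/31 + 4/31 = 7/31; 7/31 + 11/31 = 18/31; 13/31 + 18/31 = 1. Resulting codeword lengths (in the order the probabilities were given): (1, 2, 3, 3). L_avg = sum(p_i * l_i) = 13/31*1 + 11/31*2 + 4/31*3 + 3/31*3 = 56/31 = 1.8065

1.8065 bits


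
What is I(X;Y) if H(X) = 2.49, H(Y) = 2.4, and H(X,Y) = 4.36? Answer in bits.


I(X;Y) = H(X) + H(Y) - H(X,Y) = 2.49 + 2.4 - 4.36 = 0.53

0.53 bits


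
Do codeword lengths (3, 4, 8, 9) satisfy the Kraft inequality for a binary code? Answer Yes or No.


Kraft sum = sum(2^(-l_i)) = 0.1934, need <= 1. Result: satisfied (a binary prefix-free code with these lengths exists)

Yes


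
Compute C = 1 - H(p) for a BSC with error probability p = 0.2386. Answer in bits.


H(p) = -p*log2(p) - (1-p)*log2(1-p) = -0.2386*log2(0.2386) - 0.7614*log2(0.7614) = 0.493266 + 0.299438 = 0.7927. C = 1 - H(p) = 1 - 0.7927 = 0.2073

0.2073 bits


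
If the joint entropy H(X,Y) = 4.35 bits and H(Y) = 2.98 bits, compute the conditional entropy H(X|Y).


H(X|Y) = H(X,Y) - H(Y) = 4.35 - 2.98 = 1.37

1.37 bits


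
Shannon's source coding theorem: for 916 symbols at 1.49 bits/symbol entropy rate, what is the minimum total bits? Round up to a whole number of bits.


Minimum bits >= n * H = 916 * 1.49 = 1364.84, rounded up to a whole number of bits = 1365

1365 bits


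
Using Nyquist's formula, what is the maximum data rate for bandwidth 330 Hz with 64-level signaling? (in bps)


Rate = 2 * B * log2(M) = 2 * 330 * 6.0 = 3960.0

3960.0 bps


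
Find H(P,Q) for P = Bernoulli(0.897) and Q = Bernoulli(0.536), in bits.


H(P,Q) = -p*log2(q) - (1-p)*log2(1-q). -0.897*log2(0.536) = 0.807026; -0.103*log2(0.464) = 0.114104. H(P,Q) = 0.807026 + 0.114104 = 0.9211

0.9211 bits


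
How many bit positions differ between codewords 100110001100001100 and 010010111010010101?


Count differing positions: ^ ^ . ^ . . ^ ^ . ^ ^ . . ^ ^ . . ^ = 10 differences

10


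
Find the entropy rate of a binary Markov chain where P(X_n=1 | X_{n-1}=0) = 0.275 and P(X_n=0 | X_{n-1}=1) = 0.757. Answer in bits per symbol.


Stationary distribution: pi_0 = p10/(p01+p10) = 0.7335, pi_1 = 0.2665. Entropy rate H' = pi_0*H(p01) + pi_1*H(p10) = 0.7335*0.8485 + 0.2665*0.8 = 0.8356

0.8356 bits/symbol


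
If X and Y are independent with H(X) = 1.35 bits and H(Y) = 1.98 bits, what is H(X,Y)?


For independent variables, H(X,Y) = H(X) + H(Y) = 1.35 + 1.98 = 3.33

3.33 bits


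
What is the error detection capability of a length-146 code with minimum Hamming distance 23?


Detection capability = d_min - 1 = 23 - 1 = 22

22 errors


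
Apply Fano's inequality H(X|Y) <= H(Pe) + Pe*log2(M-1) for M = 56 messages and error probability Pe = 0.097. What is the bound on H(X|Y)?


H(Pe) = -Pe*log2(Pe) - (1-Pe)*log2(1-Pe) = -0.097*log2(0.097) - 0.903*log2(0.903) = 0.326490 + 0.132924 = 0.4594. Pe*log2(M-1) = 0.097*log2(55) = 0.560792. Bound = H(Pe) + Pe*log2(M-1) = 0.326490 + 0.132924 + 0.560792 = 1.0202

1.0202 bits
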